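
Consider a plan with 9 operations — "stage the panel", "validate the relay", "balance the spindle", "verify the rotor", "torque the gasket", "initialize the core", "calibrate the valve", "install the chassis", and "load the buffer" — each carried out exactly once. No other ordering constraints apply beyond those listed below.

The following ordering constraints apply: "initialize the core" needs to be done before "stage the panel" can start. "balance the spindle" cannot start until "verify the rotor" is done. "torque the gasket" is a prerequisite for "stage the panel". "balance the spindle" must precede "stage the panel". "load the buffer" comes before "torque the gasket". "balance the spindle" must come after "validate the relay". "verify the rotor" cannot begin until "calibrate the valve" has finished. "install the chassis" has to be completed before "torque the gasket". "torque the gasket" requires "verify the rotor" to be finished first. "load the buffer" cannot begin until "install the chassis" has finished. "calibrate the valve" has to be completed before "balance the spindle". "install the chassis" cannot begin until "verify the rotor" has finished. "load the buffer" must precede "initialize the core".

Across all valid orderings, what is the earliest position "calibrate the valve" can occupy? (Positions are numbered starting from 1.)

"calibrate the valve" has no prerequisites at all, so it can go in position 1.

1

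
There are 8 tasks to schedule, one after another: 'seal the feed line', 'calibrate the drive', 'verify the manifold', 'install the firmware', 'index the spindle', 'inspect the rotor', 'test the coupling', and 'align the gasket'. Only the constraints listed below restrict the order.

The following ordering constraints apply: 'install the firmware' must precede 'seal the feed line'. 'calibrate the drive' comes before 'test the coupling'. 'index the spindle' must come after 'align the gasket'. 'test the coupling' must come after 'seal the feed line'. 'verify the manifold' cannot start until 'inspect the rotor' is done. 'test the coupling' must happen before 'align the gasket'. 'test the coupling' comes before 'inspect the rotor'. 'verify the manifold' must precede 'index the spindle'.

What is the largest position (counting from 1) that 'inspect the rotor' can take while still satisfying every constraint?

6

The tasks that are forced after 'inspect the rotor', directly or by a chain of constraints, are 'verify the manifold', 'index the spindle'. That's 2 tasks.
So at least 2 tasks follow 'inspect the rotor', putting 'inspect the rotor' no later than position 6. That position is achievable by scheduling everything else first.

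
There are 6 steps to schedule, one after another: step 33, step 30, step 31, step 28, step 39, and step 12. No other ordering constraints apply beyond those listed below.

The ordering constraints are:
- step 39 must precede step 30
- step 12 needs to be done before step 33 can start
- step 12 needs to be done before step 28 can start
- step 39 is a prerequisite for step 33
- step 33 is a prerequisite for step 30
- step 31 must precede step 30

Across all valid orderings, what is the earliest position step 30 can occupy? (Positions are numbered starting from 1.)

Working backwards through the constraints from step 30, its full set of required predecessors is step 33, step 31, step 39, step 12 — 4 of them.
With 4 mandatory predecessors, the earliest step 30 can sit is position 4+1 = 5, and placing just those 4 first achieves it.

5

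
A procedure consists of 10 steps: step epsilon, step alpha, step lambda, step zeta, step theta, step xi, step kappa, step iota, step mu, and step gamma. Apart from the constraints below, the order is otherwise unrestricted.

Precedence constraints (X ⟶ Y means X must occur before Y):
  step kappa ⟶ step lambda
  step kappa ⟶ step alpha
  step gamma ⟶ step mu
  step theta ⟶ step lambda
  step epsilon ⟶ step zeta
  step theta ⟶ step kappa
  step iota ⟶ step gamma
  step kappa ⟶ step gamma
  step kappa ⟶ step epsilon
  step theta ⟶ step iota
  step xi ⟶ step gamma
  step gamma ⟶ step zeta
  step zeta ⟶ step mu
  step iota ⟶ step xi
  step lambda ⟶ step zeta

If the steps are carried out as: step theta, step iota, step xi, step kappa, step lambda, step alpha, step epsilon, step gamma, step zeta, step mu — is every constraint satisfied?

Going through the constraints one by one, each required predecessor appears earlier in the sequence than its dependent — e.g. step iota (position 2) is before step gamma (position 8), as required.

Yes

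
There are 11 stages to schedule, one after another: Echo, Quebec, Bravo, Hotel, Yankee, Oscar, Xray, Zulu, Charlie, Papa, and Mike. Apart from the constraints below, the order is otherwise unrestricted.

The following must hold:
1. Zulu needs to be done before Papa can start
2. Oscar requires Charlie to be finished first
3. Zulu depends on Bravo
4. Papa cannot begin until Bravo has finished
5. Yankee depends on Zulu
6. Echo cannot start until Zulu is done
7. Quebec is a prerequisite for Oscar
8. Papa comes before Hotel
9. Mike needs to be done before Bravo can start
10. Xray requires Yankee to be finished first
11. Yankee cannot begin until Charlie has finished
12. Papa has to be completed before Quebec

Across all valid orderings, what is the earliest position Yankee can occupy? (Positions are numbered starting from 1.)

5

Working backwards through the constraints from Yankee, its full set of required predecessors is Bravo, Zulu, Charlie, Mike — 4 of them.
With 4 mandatory predecessors, the earliest Yankee can sit is position 4+1 = 5, and placing just those 4 first achieves it.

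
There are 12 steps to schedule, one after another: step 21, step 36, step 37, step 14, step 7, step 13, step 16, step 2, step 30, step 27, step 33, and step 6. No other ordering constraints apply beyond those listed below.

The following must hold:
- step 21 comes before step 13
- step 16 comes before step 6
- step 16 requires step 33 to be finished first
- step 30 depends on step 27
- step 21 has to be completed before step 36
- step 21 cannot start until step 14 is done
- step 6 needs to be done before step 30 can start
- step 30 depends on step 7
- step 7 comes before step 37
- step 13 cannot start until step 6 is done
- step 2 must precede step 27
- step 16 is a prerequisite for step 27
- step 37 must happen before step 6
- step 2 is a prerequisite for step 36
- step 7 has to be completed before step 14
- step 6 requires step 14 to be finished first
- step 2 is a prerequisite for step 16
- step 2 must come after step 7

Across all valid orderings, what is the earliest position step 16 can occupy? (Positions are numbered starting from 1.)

4

Every step that must precede step 16 has to come before it. Tracing all chains that end at step 16, those steps are: step 7, step 2, step 33 — 3 in total.
So at minimum 3 steps come before step 16, putting step 16 no earlier than position 4. That position is achievable by scheduling exactly those predecessors first.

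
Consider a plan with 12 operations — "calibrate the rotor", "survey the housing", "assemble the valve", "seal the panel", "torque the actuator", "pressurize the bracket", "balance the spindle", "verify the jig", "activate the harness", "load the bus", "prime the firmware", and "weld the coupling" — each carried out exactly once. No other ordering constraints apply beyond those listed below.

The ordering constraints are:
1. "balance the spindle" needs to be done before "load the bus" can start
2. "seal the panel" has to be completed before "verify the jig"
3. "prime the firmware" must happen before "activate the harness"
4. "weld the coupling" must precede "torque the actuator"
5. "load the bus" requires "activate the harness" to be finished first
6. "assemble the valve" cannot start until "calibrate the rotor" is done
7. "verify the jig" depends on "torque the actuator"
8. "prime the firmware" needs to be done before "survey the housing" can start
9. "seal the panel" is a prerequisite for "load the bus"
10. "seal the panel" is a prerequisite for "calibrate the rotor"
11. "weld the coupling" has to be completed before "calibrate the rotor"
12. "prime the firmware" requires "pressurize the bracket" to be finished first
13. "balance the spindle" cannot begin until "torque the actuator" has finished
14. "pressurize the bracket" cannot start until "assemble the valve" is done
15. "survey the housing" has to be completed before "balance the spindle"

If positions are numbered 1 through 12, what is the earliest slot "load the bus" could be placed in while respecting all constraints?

Every operation that must precede "load the bus" has to come before it. Tracing all chains that end at "load the bus", those operations are: "calibrate the rotor", "survey the housing", "assemble the valve", "seal the panel", "torque the actuator", "pressurize the bracket", "balance the spindle", "activate the harness", "prime the firmware", "weld the coupling" — 10 in total.
So at minimum 10 operations come before "load the bus", putting "load the bus" no earlier than position 11. That position is achievable by scheduling exactly those predecessors first.

11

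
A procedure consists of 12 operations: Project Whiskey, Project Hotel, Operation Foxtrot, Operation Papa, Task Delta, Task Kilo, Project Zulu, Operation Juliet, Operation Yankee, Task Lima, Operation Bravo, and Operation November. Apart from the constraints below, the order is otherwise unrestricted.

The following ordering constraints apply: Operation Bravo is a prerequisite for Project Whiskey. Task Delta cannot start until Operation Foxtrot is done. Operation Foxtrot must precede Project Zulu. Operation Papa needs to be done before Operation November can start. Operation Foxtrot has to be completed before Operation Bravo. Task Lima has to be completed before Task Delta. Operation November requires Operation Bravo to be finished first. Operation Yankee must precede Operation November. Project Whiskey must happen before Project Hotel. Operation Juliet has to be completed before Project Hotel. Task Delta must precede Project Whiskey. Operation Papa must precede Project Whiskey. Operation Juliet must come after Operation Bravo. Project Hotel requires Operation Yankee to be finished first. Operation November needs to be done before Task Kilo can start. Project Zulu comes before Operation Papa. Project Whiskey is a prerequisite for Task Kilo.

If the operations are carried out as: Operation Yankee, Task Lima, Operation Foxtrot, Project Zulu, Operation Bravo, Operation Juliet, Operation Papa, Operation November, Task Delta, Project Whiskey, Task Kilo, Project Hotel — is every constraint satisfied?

Every stated constraint is respected: Operation Yankee sits at position 1, ahead of Project Hotel at position 12, and each of the other listed pairs likewise has the predecessor earlier in the sequence.

Yes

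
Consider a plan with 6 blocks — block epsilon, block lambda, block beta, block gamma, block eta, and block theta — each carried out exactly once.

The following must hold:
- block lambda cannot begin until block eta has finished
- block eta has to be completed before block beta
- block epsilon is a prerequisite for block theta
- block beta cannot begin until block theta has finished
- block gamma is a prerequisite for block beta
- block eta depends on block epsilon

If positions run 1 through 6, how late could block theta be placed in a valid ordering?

The only block forced after block theta (directly or by a chain) is block beta.
So at least 1 block follows block theta, putting block theta no later than position 5. That position is achievable by scheduling everything else first.

5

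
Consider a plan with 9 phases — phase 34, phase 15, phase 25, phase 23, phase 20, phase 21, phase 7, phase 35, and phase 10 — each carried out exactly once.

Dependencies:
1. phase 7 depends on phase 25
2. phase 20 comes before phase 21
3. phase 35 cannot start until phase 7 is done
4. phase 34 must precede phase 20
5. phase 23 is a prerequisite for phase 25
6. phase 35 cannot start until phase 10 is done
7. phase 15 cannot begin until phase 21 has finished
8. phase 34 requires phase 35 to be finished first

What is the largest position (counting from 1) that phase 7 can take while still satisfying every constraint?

4

Every phase that must follow phase 7 has to come after it. Tracing all chains starting from phase 7, those phases are: phase 34, phase 15, phase 20, phase 21, phase 35 — 5 in total.
With 5 mandatory successors out of 9 phases total, the latest slot for phase 7 is 9−5 = 4, and it's reachable by doing all non-successors before phase 7.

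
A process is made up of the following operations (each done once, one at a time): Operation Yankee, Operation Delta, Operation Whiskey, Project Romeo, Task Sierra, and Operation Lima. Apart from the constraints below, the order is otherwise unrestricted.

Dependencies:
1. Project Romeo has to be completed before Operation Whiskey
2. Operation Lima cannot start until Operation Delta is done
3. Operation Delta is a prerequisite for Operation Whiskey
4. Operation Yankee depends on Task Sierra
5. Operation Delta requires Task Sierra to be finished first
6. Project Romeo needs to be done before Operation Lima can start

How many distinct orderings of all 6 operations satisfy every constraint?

28

2 operations have no prerequisites (Project Romeo, Task Sierra), so any of them could come first.
Counting all ways to extend the partial order to a total order gives 28.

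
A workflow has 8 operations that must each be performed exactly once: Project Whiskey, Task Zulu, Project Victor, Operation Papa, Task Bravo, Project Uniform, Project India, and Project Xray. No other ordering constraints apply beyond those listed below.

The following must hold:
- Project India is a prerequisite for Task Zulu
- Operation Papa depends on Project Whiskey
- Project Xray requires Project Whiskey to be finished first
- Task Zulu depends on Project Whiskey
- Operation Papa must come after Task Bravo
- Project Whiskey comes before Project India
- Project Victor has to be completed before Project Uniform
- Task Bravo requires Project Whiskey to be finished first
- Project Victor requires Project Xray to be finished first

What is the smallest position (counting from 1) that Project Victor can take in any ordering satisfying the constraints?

3

Every operation that must precede Project Victor has to come before it. Tracing all chains that end at Project Victor, those operations are: Project Whiskey, Project Xray — 2 in total.
With 2 mandatory predecessors, the earliest Project Victor can sit is position 2+1 = 3, and placing just those 2 first achieves it.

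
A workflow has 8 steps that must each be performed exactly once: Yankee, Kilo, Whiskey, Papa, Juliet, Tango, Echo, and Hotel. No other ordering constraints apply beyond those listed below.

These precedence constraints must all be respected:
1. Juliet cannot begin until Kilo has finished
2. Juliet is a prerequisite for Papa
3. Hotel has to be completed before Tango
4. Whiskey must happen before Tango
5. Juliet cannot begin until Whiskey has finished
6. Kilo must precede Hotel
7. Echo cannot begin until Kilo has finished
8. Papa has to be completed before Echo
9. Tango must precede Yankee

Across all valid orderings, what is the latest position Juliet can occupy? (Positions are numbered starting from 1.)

6

Every step that must follow Juliet has to come after it. Tracing all chains starting from Juliet, those steps are: Papa, Echo — 2 in total.
So at least 2 steps follow Juliet, putting Juliet no later than position 6. That position is achievable by scheduling everything else first.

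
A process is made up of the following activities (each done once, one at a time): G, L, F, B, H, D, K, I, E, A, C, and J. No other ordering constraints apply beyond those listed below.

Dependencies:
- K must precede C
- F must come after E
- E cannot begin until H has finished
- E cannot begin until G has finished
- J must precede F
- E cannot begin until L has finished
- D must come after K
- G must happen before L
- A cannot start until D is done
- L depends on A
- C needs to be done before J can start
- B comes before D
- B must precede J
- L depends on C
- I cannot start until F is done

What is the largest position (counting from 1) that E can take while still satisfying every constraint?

Every activity that must follow E has to come after it. Tracing all chains starting from E, those activities are: F, I — 2 in total.
So at least 2 activities follow E, putting E no later than position 10. That position is achievable by scheduling everything else first.

10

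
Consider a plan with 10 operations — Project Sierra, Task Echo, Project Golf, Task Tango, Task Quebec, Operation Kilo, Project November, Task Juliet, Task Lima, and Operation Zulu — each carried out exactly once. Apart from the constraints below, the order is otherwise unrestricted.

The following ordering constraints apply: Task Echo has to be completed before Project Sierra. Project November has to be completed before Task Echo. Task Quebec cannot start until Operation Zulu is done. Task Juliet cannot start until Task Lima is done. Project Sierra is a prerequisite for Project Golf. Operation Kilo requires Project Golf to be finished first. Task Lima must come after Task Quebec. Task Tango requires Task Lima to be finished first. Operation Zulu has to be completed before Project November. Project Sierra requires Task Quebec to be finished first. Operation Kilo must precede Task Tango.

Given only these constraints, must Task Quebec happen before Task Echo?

No chain of constraints connects Task Quebec to Task Echo in either direction.
So Task Quebec can come before Task Echo or after — it is not forced.

No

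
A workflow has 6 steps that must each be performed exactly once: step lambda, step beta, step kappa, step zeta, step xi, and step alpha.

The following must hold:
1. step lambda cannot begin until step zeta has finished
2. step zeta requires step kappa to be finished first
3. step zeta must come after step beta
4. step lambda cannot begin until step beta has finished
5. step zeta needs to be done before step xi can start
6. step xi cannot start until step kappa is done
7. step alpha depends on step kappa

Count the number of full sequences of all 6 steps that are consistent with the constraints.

18

2 steps have no prerequisites (step beta, step kappa), so any of them could come first.
Enumerating by repeatedly choosing an available step (one whose prerequisites are all placed) gives 18 distinct complete orderings.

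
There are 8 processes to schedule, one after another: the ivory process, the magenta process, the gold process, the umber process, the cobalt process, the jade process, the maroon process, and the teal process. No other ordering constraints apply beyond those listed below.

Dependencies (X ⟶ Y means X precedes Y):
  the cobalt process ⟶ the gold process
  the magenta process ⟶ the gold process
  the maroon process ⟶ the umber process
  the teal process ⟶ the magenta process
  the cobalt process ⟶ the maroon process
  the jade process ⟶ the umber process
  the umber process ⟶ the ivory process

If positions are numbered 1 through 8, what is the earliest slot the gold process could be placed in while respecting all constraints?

4

Every process that must precede the gold process has to come before it. Tracing all chains that end at the gold process, those processes are: the magenta process, the cobalt process, the teal process — 3 in total.
So at minimum 3 processes come before the gold process, putting the gold process no earlier than position 4. That position is achievable by scheduling exactly those predecessors first.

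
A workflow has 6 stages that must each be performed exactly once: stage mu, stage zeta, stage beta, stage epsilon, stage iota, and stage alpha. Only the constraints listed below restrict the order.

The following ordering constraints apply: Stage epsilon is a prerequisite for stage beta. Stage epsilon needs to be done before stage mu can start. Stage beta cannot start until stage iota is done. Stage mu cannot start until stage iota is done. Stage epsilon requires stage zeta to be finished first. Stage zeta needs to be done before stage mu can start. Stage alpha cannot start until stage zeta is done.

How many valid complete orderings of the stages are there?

2 stages have no prerequisites (stage zeta, stage iota), so any of them could come first.
Systematically extending each partial ordering one stage at a time and counting, there are 28 complete orderings.

28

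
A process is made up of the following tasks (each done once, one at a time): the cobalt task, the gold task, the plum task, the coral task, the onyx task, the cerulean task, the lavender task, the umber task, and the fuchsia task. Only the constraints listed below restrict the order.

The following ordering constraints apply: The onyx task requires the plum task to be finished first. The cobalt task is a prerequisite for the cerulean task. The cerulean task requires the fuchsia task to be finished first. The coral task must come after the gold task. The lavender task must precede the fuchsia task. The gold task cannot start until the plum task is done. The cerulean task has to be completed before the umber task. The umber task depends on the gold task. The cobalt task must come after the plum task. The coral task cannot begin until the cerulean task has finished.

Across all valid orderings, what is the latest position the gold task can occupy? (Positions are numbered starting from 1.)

Following every chain forward from the gold task, the tasks that must come later are the coral task, the umber task — 2 of them.
So at least 2 tasks follow the gold task, putting the gold task no later than position 7. That position is achievable by scheduling everything else first.

7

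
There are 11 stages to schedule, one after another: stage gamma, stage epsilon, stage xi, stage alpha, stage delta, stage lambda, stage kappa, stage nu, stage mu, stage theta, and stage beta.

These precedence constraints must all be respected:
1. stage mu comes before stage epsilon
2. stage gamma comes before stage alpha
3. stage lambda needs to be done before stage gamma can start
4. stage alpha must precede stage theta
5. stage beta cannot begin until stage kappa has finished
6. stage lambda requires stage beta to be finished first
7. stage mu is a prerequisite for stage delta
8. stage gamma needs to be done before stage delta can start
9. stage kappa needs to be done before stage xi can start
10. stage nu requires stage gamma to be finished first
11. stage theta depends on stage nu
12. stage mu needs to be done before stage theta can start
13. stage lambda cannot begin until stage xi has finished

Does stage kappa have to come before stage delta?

Tracing the constraints gives a chain: stage kappa → stage xi → stage lambda → stage gamma → stage delta.
Hence stage kappa necessarily comes before stage delta.

Yes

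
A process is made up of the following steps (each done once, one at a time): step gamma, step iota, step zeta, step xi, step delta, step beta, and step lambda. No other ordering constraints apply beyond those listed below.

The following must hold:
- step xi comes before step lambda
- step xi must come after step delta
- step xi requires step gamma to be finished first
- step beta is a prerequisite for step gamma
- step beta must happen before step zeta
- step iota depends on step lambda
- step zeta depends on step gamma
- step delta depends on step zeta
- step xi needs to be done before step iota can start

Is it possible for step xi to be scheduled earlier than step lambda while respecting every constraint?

Every valid ordering already has step xi before step lambda (the constraints require it), so in particular at least one does.

Yes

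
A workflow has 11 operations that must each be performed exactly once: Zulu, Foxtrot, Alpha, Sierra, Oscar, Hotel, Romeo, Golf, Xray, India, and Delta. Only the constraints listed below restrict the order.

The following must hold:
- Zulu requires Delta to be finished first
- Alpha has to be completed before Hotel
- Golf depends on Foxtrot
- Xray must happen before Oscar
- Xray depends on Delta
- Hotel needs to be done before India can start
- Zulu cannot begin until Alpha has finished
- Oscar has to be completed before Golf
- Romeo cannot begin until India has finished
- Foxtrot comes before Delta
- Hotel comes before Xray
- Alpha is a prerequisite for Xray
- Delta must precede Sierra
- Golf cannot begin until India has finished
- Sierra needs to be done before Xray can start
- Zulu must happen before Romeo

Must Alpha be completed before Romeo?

Yes

There is a constraint chain Alpha → Zulu → Romeo.
So Alpha must precede Romeo in any valid ordering.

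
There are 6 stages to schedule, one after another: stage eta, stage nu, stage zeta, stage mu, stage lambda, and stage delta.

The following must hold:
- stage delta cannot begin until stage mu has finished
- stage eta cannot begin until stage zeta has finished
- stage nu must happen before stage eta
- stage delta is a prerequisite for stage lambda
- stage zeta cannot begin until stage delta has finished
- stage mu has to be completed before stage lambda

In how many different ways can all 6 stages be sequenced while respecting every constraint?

The stages with no prerequisites are stage nu, stage mu; any of them can be placed first.
Systematically extending each partial ordering one stage at a time and counting, there are 14 complete orderings.

14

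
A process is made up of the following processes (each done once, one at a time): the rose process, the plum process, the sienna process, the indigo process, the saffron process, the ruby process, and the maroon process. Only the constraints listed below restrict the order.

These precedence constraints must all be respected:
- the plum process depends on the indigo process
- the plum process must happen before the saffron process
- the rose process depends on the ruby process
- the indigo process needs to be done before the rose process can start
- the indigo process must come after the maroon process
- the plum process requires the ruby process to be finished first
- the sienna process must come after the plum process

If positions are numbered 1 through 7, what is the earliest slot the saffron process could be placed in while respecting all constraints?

5

Working backwards through the constraints from the saffron process, its full set of required predecessors is the plum process, the indigo process, the ruby process, the maroon process — 4 of them.
So at minimum 4 processes come before the saffron process, putting the saffron process no earlier than position 5. That position is achievable by scheduling exactly those predecessors first.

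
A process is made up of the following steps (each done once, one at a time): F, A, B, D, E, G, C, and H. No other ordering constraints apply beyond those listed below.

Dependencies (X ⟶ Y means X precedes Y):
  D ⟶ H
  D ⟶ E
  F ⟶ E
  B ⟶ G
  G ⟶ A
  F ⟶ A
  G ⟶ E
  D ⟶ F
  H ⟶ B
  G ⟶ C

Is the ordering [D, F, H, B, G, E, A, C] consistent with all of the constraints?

Going through the constraints one by one, each required predecessor appears earlier in the sequence than its dependent — e.g. F (position 2) is before A (position 7), as required.

Yes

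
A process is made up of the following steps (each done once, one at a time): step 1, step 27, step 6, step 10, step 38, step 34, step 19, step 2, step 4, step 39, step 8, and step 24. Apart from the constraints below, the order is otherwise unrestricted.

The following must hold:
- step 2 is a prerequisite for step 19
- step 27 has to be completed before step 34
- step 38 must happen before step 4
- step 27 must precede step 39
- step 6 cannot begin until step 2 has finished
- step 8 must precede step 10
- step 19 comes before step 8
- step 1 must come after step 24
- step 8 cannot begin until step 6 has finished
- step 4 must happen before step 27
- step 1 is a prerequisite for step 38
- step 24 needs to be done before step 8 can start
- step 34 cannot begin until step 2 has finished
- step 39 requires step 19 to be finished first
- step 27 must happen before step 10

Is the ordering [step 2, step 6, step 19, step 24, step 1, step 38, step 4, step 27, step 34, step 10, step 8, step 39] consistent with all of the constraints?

The sequence places step 10 ahead of step 8.
But one of the constraints requires step 8 before step 10, so this ordering violates it.

No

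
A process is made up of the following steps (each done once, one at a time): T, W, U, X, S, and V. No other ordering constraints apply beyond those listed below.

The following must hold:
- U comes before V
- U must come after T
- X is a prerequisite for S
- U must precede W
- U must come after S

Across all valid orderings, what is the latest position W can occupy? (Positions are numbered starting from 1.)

6

W has no required successors, so nothing stops it from going last (position 6).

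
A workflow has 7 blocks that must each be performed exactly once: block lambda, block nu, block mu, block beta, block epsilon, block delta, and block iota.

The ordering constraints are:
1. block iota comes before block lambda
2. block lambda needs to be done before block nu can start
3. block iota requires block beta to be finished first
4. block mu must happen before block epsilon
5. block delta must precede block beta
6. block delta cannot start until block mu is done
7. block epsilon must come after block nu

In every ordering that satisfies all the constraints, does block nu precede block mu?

In fact the dependencies run the other way: block mu → block delta → block beta → block iota → block lambda → block nu.
So block nu does not have to come before block mu — it cannot.

No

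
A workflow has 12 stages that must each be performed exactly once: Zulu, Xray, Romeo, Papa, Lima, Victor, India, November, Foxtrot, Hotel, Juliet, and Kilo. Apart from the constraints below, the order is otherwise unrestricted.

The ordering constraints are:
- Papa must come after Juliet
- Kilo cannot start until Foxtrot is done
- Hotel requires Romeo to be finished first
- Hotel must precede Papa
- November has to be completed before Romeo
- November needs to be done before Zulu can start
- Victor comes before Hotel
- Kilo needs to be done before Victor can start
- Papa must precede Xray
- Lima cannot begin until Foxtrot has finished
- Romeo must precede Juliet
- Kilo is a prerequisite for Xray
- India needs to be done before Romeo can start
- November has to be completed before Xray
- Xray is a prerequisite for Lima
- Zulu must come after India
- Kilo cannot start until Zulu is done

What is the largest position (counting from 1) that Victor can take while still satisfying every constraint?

Following every chain forward from Victor, the stages that must come later are Xray, Papa, Lima, Hotel — 4 of them.
So at least 4 stages follow Victor, putting Victor no later than position 8. That position is achievable by scheduling everything else first.

8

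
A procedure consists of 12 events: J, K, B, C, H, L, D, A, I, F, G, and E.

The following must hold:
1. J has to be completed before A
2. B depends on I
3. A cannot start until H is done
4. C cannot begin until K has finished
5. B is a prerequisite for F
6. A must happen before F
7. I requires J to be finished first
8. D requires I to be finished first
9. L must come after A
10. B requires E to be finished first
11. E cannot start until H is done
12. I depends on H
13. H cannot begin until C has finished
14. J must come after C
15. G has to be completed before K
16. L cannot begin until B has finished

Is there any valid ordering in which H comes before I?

Yes

The constraints force H before I, so yes — every valid ordering has H earlier.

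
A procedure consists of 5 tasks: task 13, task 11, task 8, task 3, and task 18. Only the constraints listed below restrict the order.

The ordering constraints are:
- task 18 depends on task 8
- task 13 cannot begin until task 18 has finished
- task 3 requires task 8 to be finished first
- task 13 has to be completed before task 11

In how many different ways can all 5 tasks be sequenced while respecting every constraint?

4

Task 8 is the only task with nothing required before it, so every ordering starts there.
Counting all ways to extend the partial order to a total order gives 4.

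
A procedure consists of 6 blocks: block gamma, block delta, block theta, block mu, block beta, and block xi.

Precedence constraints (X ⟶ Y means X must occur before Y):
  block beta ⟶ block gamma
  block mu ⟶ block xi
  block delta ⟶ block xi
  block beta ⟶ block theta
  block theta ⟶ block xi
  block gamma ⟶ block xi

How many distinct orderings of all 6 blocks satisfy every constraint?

3 blocks have no prerequisites (block delta, block mu, block beta), so any of them could come first.
Counting all ways to extend the partial order to a total order gives 40.

40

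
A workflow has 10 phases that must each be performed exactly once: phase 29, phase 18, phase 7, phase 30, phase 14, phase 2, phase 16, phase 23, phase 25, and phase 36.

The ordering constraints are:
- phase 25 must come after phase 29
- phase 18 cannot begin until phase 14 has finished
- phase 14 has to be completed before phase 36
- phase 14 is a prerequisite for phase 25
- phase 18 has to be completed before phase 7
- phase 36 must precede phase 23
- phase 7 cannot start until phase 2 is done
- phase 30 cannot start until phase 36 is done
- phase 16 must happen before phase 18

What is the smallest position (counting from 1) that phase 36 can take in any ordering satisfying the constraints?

2

The only phase forced before phase 36 (directly or transitively) is phase 14.
With 1 mandatory predecessor, the earliest phase 36 can sit is position 1+1 = 2, and placing just that one first achieves it.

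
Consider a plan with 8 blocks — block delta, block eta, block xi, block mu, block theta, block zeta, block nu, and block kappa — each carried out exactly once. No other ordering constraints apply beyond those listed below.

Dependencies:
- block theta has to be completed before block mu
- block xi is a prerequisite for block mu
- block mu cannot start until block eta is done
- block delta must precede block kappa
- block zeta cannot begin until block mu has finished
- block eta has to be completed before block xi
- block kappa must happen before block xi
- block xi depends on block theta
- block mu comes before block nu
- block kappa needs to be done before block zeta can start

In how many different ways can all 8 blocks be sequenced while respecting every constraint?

24

The blocks with no prerequisites are block delta, block eta, block theta; any of them can be placed first.
Enumerating by repeatedly choosing an available block (one whose prerequisites are all placed) gives 24 distinct complete orderings.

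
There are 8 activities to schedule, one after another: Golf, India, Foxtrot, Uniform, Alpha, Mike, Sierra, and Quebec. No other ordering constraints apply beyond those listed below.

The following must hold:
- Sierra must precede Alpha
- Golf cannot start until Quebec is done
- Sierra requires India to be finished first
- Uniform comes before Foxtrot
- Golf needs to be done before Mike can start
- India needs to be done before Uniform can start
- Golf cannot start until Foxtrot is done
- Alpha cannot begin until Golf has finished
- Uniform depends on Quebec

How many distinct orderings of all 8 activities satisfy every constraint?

20

The activities with no prerequisites are India, Quebec; any of them can be placed first.
Systematically extending each partial ordering one activity at a time and counting, there are 20 complete orderings.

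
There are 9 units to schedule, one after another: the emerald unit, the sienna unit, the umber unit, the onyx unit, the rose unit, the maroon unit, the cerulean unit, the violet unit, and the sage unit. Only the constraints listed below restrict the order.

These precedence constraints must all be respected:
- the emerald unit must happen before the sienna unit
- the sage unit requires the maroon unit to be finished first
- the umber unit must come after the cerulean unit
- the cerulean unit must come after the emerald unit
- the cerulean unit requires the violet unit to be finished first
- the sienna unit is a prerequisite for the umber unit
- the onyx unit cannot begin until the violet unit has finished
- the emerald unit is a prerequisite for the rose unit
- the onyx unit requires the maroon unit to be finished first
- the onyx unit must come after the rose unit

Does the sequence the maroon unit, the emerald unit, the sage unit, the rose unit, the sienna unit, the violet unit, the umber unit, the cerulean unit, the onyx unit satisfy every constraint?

Here the cerulean unit comes after the umber unit.
Since the cerulean unit is required before the umber unit, the ordering is invalid.

No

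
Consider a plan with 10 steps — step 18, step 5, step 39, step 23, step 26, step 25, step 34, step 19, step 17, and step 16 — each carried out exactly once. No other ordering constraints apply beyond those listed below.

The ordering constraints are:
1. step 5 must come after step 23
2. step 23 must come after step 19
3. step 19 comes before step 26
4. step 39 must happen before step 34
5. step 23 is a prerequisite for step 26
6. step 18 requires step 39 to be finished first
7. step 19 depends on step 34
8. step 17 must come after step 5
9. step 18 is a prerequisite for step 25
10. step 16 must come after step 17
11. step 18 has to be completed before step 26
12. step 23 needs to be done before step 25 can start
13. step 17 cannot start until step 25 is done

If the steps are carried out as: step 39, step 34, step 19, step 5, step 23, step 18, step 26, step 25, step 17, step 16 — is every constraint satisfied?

Here step 23 comes after step 5.
Since step 23 is required before step 5, the ordering is invalid.

No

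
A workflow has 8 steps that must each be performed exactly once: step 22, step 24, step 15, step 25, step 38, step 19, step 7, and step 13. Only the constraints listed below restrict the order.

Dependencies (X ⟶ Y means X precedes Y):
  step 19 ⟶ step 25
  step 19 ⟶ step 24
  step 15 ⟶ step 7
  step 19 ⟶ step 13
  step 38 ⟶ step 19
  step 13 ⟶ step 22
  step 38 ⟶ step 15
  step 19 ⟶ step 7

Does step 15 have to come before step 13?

Step 15 and step 13 are not related by any chain of constraints.
So step 15 can come before step 13 or after — it is not forced.

No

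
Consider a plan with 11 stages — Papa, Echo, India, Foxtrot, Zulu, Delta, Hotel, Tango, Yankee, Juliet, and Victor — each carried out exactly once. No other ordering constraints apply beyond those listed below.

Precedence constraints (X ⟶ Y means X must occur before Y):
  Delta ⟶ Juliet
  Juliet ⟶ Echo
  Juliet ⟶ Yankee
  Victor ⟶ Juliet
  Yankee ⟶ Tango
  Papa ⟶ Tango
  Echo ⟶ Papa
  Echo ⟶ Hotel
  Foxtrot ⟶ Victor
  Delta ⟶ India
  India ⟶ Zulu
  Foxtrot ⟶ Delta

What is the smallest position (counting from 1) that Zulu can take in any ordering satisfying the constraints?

Every stage that must precede Zulu has to come before it. Tracing all chains that end at Zulu, those stages are: India, Foxtrot, Delta — 3 in total.
With 3 mandatory predecessors, the earliest Zulu can sit is position 3+1 = 4, and placing just those 3 first achieves it.

4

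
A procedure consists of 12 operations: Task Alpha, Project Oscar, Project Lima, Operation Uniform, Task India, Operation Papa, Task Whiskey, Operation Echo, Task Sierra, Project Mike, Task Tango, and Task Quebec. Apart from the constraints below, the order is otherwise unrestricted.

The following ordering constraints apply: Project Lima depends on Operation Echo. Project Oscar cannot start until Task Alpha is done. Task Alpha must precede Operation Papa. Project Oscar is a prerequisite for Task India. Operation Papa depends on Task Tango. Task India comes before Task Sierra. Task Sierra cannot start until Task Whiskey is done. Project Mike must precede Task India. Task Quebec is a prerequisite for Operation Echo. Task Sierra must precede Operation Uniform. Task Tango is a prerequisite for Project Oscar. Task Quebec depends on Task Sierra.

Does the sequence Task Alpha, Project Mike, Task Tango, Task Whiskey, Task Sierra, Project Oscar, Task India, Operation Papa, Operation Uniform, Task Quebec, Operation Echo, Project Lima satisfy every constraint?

Here Task India comes after Task Sierra.
Since Task India is required before Task Sierra, the ordering is invalid.

No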